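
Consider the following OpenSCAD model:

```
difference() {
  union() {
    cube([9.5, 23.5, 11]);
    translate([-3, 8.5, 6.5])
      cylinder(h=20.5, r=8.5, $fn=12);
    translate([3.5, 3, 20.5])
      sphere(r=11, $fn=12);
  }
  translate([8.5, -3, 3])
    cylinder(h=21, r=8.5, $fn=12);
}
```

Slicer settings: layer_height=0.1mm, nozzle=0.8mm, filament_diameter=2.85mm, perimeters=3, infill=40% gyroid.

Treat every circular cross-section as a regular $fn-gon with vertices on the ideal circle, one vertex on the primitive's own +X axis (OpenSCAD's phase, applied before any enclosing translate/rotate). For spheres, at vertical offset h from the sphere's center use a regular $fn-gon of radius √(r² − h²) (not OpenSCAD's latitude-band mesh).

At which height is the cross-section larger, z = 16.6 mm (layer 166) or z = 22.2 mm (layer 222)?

Layer 166 (z = 16.6): the cube does not reach this height (z outside [0, 11]); the r=8.5 cylinder at (-3, 8.5) contributes a regular 12-gon of circumradius 8.5 (area = (12/2)·8.500²·sin(360°/12) = 216.75 mm²); the sphere at (3.5, 3): section is a regular 12-gon, circumradius = √(r²−h²) = √(11²−3.9²) = 10.285 (area = (12/2)·10.285²·sin(360°/12) = 317.37 mm²); Combining (union): the regions partially overlap — summed areas 534.12 mm² minus the doubly-counted overlap 113.03 mm² gives 421.09 mm² — area = 421.09 mm²; the r=8.5 cylinder at (8.5, -3) gives a regular 12-gon of circumradius 8.5 (constant along its height) (area = (12/2)·8.500²·sin(360°/12) = 216.75 mm²); Taking the first minus the rest: starting from that combined region (421.09 mm²), the r=8.5 cylinder at (8.5, -3) partially overlaps it — only the 124.33 mm² overlap (of its 216.75 mm²) is removed, clipping the outline — area = 296.76 mm². So its area = 296.76 mm². Layer 222 (z = 22.2): the cube is not intersected at this z (z outside [0, 11]); the cylinder at (-3, 8.5): section is a regular 12-gon, circumradius r=8.5 (area = (12/2)·8.500²·sin(360°/12) = 216.75 mm²); the sphere at (3.5, 3): section is a regular 12-gon, circumradius = √(r²−h²) = √(11²−1.7²) = 10.868 (area = (12/2)·10.868²·sin(360°/12) = 354.33 mm²); Combining (union): the regions partially overlap — summed areas 571.08 mm² minus the doubly-counted overlap 123.51 mm² gives 447.57 mm² — area = 447.57 mm²; the r=8.5 cylinder at (8.5, -3) contributes a regular 12-gon of circumradius 8.5 (area = (12/2)·8.500²·sin(360°/12) = 216.75 mm²); After the difference (first − rest): starting from that combined region (447.57 mm²), the r=8.5 cylinder at (8.5, -3) partially overlaps it — only the 135.04 mm² overlap (of its 216.75 mm²) is removed, clipping the outline — area = 312.53 mm². So its area = 312.53 mm². Layer 222 is larger (312.53 vs 296.76 mm²).

layer 222 (z = 22.2 mm)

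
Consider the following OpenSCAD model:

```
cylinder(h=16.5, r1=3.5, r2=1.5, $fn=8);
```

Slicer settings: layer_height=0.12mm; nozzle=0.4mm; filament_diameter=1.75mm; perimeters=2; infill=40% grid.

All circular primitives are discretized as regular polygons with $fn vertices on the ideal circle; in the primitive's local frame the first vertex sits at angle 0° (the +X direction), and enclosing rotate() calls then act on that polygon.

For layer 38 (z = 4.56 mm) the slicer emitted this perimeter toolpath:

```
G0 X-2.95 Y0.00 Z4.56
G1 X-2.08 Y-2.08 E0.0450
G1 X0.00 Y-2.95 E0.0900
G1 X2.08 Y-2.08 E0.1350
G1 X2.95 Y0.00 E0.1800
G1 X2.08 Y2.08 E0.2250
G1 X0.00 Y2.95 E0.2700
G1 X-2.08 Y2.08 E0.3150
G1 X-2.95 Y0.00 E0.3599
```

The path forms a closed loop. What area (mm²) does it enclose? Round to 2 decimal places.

24.54 mm²

Apply the shoelace formula to the sequence of (X, Y) vertices; enclosed area = 24.54 mm².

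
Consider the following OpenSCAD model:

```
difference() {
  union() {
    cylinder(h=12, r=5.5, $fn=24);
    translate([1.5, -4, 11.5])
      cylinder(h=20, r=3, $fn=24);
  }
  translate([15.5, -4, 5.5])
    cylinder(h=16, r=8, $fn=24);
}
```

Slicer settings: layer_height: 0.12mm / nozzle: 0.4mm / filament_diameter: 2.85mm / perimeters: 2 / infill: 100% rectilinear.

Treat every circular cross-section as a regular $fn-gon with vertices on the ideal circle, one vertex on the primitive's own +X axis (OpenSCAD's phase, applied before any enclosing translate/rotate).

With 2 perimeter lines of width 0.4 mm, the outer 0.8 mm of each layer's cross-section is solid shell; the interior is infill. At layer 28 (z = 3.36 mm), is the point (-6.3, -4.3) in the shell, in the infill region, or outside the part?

At z = 3.36 mm: the cylinder: section is a regular 24-gon, circumradius r=5.5; the cylinder at (1.5, -4) is absent (z outside [11.5, 31.5]); Combining (union): only the r=5.5 cylinder is present, so the union is just that shape — 1 connected region; the cylinder at (15.5, -4) does not reach this height (z outside [5.5, 21.5]); Taking the first minus the rest: none of the subtracted shapes is present at this height, so the result so far is unchanged — 1 connected region. Overall, the cross-section is a single solid region. The nearest boundary edge runs (-4.76, -2.75)→(-3.89, -3.89); distance from the point to it = 2.16 mm. The point is not inside any of the regions above, so it lies outside the cross-section (2.16 mm from the nearest boundary).

outside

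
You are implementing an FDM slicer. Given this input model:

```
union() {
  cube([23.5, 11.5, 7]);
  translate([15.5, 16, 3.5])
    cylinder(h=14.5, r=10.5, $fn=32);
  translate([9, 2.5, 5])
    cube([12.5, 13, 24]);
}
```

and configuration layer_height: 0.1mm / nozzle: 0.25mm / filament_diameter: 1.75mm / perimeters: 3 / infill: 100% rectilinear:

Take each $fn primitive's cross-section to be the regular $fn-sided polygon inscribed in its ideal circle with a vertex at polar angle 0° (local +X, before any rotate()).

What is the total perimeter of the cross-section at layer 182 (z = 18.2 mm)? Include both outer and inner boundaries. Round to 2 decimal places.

51.00 mm

At z = 18.2 mm: the cube is absent (z outside [0, 7]); the cylinder at (15.5, 16) is not intersected at this z (z outside [3.5, 18]); the 12.5×13 cube at (9, 2.5) contributes its full rectangle (perimeter 51.00 mm); Combining (union): only the 12.5×13 cube at (9, 2.5) is present, so the union is just that shape — boundary = 51.00 mm. Overall, the cross-section is a single solid region. Total boundary length (outer) = 51.00 mm.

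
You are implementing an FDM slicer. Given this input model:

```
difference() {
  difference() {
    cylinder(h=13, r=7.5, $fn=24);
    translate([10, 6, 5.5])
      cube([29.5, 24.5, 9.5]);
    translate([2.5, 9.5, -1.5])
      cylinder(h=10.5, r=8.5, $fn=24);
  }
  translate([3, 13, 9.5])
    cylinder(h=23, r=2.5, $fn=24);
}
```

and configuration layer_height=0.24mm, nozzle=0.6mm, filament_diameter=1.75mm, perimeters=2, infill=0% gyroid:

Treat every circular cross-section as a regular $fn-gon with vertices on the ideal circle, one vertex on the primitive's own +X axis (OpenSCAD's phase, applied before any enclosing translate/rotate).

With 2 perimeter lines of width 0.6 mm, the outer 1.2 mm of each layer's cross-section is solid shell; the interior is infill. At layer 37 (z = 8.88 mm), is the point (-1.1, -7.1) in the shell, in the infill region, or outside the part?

At z = 8.88 mm: the r=7.5 cylinder contributes a regular 24-gon of circumradius 7.5; the 29.5×24.5 cube at (10, 6) contributes its full rectangle; the r=8.5 cylinder at (2.5, 9.5) contributes a regular 24-gon of circumradius 8.5; After the difference (first − rest): starting from the r=7.5 cylinder, the 29.5×24.5 cube at (10, 6) misses the remaining region (no effect); the r=8.5 cylinder at (2.5, 9.5) partially overlaps it — only the 52.91 mm² overlap (of its 224.40 mm²) is removed, clipping the outline — 1 connected region; the cylinder at (3, 13) is absent (z outside [9.5, 32.5]); Taking the first minus the rest: none of the subtracted shapes is present at this height, so the result so far is unchanged — 1 connected region. Overall, the cross-section is a single solid region. The nearest boundary edge runs (-0.00, -7.50)→(-1.94, -7.24); distance from the point to it = 0.25 mm. The point is inside the cross-section, 0.25 mm from the nearest boundary — within the 1.2 mm shell band (2 × 0.6).

shell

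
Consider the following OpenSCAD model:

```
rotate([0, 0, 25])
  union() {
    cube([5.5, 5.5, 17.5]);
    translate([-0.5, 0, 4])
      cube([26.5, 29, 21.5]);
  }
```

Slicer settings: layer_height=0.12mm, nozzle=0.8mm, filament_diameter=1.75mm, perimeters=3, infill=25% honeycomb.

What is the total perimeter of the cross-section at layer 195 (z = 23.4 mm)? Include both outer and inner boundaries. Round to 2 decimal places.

At z = 23.4 mm: the cube does not reach this height (z outside [0, 17.5]); the cube at (-0.5, 0) is present — its section is the full 26.5×29 rectangle (perimeter 111.00 mm); Taking the union: only the 26.5×29 cube at (-0.5, 0) is present, so the union is just that shape — boundary = 111.00 mm; (whole slice rotated 25° about Z — lengths, areas and connectivity unchanged). Overall, the cross-section is a single solid region. Total boundary length (outer) = 111.00 mm.

111.00 mm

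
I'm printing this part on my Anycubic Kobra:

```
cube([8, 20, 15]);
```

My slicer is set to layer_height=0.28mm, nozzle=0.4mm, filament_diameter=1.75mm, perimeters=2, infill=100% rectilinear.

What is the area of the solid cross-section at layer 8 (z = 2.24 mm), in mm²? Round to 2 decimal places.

At z = 2.24 mm: the 8×20 cube contributes its full rectangle (area 160.00 mm²). Overall, the cross-section is a single solid region. Net area = 160.00 mm².

160.00 mm²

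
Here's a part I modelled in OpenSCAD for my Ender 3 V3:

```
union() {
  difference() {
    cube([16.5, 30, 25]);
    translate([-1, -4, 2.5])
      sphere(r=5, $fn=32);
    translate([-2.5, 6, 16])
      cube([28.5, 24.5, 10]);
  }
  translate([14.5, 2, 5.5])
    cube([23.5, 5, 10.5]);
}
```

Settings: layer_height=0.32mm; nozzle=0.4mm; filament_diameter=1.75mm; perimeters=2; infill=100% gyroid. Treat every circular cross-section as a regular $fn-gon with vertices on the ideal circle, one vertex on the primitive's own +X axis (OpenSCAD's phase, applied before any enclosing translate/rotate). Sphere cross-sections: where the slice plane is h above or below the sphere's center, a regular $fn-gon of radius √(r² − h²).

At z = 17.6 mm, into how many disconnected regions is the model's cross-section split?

At z = 17.6 mm: the 16.5×30 cube contributes its full rectangle; the sphere at (-1, -4) does not reach this height (|z−center|=15.100 > r=5); the cube at (-2.5, 6) (footprint 28.5×24.5) is included at this height; Taking the first minus the rest: starting from the 16.5×30 cube, the 28.5×24.5 cube at (-2.5, 6) partially overlaps it — only the 396.00 mm² overlap (of its 698.25 mm²) is removed, clipping the outline — 1 connected region; the cube at (14.5, 2) is not intersected at this z (z outside [5.5, 16]); Taking the union: only that combined region is present, so the union is just that shape — 1 connected region. The result has 1 disconnected region.

1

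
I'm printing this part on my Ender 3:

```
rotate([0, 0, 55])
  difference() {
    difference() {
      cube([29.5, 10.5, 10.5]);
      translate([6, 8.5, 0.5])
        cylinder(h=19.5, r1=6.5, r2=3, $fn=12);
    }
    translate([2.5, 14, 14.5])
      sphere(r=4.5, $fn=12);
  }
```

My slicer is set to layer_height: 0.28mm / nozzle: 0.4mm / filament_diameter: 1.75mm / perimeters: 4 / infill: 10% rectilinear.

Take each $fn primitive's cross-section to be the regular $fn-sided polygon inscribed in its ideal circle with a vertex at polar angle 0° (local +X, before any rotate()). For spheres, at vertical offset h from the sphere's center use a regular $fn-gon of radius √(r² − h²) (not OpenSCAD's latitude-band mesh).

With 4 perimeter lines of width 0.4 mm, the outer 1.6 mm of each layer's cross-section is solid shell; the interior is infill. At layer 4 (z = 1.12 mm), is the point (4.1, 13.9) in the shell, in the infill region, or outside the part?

At z = 1.12 mm: the 29.5×10.5 cube contributes its full rectangle; the cone at (6, 8.5) (r1=6.5→r2=3) has section circumradius 6.389 here — a regular 12-gon; Subtracting the remaining from the first: starting from the 29.5×10.5 cube, the cone at (6, 8.5) partially overlaps it — only the 85.14 mm² overlap (of its 122.45 mm²) is removed, clipping the outline — 2 connected regions; the sphere at (2.5, 14) is not intersected at this z (|z−center|=13.380 > r=4.5); Subtracting the remaining from the first: none of the subtracted shapes is present at this height, so the result so far is unchanged — 2 connected regions; (whole slice rotated 55° about Z — lengths, areas and connectivity unchanged). Overall, the cross-section has 2 separate islands. Undo the 55° rotation: the query point maps to (13.738, 4.614) in the un-rotated model frame. The nearest boundary edge runs (9.19, 2.97)→(11.53, 5.31); distance from the point to it = 2.31 mm. (Shell/infill is judged within the island containing the point — the largest one.) The point is inside the cross-section and 2.31 mm from the nearest boundary — more than the 1.6 mm shell width (4 × 0.4), so it's in the infill interior.

infill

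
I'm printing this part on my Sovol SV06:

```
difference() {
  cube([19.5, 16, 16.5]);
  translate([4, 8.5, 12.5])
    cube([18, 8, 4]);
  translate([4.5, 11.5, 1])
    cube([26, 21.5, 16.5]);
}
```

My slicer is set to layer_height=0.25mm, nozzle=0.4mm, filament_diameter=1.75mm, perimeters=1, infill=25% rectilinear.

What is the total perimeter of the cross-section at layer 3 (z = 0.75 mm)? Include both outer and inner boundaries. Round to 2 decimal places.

At z = 0.75 mm: the cube (footprint 19.5×16) is included at this height (perimeter 71.00 mm); the cube at (4, 8.5) is absent (z outside [12.5, 16.5]); the cube at (4.5, 11.5) is not intersected at this z (z outside [1, 17.5]); Subtracting the remaining from the first: none of the subtracted shapes is present at this height, so the 19.5×16 cube is unchanged — boundary = 71.00 mm. Overall, the cross-section is a single solid region. Total boundary length (outer) = 71.00 mm.

71.00 mm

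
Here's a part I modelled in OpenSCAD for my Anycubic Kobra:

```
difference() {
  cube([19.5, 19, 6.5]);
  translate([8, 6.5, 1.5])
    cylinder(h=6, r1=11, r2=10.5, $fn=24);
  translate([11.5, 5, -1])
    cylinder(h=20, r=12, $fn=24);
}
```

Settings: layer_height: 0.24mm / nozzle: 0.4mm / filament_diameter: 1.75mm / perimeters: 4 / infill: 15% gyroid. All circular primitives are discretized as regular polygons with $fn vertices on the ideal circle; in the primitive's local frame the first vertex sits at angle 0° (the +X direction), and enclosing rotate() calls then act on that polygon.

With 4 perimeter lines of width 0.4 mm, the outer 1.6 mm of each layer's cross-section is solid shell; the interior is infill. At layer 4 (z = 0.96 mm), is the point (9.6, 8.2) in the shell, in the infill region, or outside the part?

At z = 0.96 mm: the cube (footprint 19.5×19) is included at this height; the cone at (8, 6.5) is absent (z outside [1.5, 7.5]); the r=12 cylinder at (11.5, 5) contributes a regular 24-gon of circumradius 12; Subtracting the remaining from the first: starting from the 19.5×19 cube, the r=12 cylinder at (11.5, 5) partially overlaps it — only the 295.50 mm² overlap (of its 447.24 mm²) is removed, clipping the outline — 2 connected regions. Overall, the cross-section has 2 separate islands. The nearest boundary edge runs (5.50, 15.39)→(3.01, 13.49); distance from the point to it = 8.20 mm. The point is not inside any of the regions above, so it lies outside the cross-section (8.20 mm from the nearest boundary).

outside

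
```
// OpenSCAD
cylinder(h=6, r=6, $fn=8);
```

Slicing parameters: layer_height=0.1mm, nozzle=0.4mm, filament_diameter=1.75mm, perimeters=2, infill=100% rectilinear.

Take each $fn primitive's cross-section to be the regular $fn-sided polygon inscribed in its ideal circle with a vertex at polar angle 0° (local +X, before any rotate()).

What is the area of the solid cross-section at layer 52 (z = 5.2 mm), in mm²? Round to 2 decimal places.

At z = 5.2 mm: the cylinder: section is a regular 8-gon, circumradius r=6 (area = (8/2)·6.000²·sin(360°/8) = 101.82 mm²). Overall, the cross-section is a single solid region. Net area = 101.82 mm².

101.82 mm²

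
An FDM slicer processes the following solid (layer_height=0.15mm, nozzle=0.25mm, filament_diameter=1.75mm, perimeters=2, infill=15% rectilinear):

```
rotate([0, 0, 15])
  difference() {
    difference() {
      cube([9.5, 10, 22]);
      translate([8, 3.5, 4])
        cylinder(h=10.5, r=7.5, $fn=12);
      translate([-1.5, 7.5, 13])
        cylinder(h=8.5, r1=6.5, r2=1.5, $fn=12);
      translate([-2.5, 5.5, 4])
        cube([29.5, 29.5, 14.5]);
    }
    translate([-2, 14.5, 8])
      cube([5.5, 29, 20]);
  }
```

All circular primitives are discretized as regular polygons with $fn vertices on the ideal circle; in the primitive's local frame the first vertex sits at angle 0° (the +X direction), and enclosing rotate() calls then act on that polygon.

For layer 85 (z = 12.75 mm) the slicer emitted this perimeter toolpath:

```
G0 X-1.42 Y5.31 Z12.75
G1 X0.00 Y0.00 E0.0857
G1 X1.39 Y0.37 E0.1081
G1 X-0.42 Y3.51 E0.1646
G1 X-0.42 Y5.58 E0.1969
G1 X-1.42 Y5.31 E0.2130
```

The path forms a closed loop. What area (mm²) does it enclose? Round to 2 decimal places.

Apply the shoelace formula to the sequence of (X, Y) vertices; enclosed area = 4.93 mm².

4.93 mm²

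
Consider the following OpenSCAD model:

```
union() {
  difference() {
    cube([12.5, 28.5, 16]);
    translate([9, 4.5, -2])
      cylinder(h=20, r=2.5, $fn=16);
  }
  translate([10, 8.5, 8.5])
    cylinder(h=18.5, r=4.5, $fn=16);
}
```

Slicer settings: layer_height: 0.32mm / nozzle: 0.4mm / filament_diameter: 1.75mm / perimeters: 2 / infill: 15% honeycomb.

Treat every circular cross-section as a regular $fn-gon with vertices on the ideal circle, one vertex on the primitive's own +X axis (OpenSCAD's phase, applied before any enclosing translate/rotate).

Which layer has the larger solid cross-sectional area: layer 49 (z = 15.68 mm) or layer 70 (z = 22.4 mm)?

layer 49 (z = 15.68 mm)

Layer 49 (z = 15.68): the 12.5×28.5 cube contributes its full rectangle (area 356.25 mm²); the cylinder at (9, 4.5): section is a regular 16-gon, circumradius r=2.5 (area = (16/2)·2.500²·sin(360°/16) = 19.13 mm²); Subtracting the remaining from the first: starting from the 12.5×28.5 cube (356.25 mm²), the r=2.5 cylinder at (9, 4.5) lies wholly inside it (removes its full 19.13 mm² and its 15.61 mm outline becomes a hole wall) — area = 337.12 mm²; the r=4.5 cylinder at (10, 8.5) gives a regular 16-gon of circumradius 4.5 (constant along its height) (area = (16/2)·4.500²·sin(360°/16) = 61.99 mm²); Combining (union): the regions partially overlap — summed areas 399.11 mm² minus the doubly-counted overlap 42.00 mm² gives 357.11 mm² — area = 357.11 mm². So its area = 357.11 mm². Layer 70 (z = 22.4): the cube is not intersected at this z (z outside [0, 16]); the cylinder at (9, 4.5) is absent (z outside [-2, 18]); After the difference (first − rest): the first operand is absent here, so nothing remains; the r=4.5 cylinder at (10, 8.5) gives a regular 16-gon of circumradius 4.5 (constant along its height) (area = (16/2)·4.500²·sin(360°/16) = 61.99 mm²); Combining (union): only the r=4.5 cylinder at (10, 8.5) is present, so the union is just that shape — area = 61.99 mm². So its area = 61.99 mm². Layer 49 is larger (357.11 vs 61.99 mm²).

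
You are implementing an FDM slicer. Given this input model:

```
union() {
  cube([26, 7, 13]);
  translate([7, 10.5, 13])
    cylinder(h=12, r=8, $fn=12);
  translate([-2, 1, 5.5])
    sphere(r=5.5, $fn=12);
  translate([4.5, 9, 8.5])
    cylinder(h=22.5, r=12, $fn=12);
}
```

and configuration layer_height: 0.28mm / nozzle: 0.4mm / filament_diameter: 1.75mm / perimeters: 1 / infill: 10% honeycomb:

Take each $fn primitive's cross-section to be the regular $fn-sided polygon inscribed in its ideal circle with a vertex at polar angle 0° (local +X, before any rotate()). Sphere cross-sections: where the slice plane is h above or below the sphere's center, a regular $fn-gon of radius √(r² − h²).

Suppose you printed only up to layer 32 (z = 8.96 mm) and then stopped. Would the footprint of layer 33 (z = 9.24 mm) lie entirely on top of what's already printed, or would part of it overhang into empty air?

entirely on top

Compare the two slices. At z = 8.96: the cube is present — its section is the full 26×7 rectangle (area 182.00 mm²); the cylinder at (7, 10.5) is absent (z outside [13, 25]); the r=5.5 sphere at (-2, 1) slices to a regular 12-gon of circumradius 4.275 (√(r²−h²) with h=3.46 from center) (area = (12/2)·4.275²·sin(360°/12) = 54.84 mm²); the r=12 cylinder at (4.5, 9) contributes a regular 12-gon of circumradius 12 (area = (12/2)·12.000²·sin(360°/12) = 432.00 mm²); Combining (union): the regions partially overlap — summed areas 668.84 mm² minus the doubly-counted overlap 139.09 mm² gives 529.75 mm² — area = 529.75 mm². At z = 9.24: the 26×7 cube contributes its full rectangle (area 182.00 mm²); the cylinder at (7, 10.5) is not intersected at this z (z outside [13, 25]); the sphere at (-2, 1): section is a regular 12-gon, circumradius = √(r²−h²) = √(5.5²−3.74²) = 4.033 (area = (12/2)·4.033²·sin(360°/12) = 48.79 mm²); the r=12 cylinder at (4.5, 9) gives a regular 12-gon of circumradius 12 (constant along its height) (area = (12/2)·12.000²·sin(360°/12) = 432.00 mm²); Merging all regions: the regions partially overlap — summed areas 662.79 mm² minus the doubly-counted overlap 135.69 mm² gives 527.09 mm² — area = 527.09 mm². Checking containment: the cross-section at z = 9.24 is a subset of the cross-section at z = 8.96.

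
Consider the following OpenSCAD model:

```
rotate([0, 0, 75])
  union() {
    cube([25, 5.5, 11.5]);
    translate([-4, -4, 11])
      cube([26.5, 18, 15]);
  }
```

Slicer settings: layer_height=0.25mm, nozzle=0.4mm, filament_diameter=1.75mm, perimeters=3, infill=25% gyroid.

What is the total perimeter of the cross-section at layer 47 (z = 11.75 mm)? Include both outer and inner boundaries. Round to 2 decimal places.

89.00 mm

At z = 11.75 mm: the cube is absent (z outside [0, 11.5]); the 26.5×18 cube at (-4, -4) contributes its full rectangle (perimeter 89.00 mm); Taking the union: only the 26.5×18 cube at (-4, -4) is present, so the union is just that shape — boundary = 89.00 mm; (rotated 75° about Z; rotation is an isometry so areas/perimeters/island counts are preserved). Overall, the cross-section is a single solid region. Total boundary length (outer) = 89.00 mm.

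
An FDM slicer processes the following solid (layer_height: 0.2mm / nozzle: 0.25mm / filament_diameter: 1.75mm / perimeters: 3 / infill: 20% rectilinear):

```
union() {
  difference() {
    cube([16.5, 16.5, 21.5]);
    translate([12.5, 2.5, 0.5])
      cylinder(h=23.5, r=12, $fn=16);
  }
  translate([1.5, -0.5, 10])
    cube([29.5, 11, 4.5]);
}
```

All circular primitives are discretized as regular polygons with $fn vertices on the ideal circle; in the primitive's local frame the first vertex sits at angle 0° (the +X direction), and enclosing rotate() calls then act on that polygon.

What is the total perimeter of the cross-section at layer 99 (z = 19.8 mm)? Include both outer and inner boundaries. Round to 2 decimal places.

At z = 19.8 mm: the cube is present — its section is the full 16.5×16.5 rectangle (perimeter 66.00 mm); the r=12 cylinder at (12.5, 2.5) contributes a regular 16-gon of circumradius 12 (perimeter = 2·16·12.000·sin(180°/16) = 74.91 mm); Taking the first minus the rest: starting from the 16.5×16.5 cube, the r=12 cylinder at (12.5, 2.5) partially overlaps it — only the 196.00 mm² overlap (of its 440.85 mm²) is removed, clipping the outline — boundary = 62.15 mm; the cube at (1.5, -0.5) is not intersected at this z (z outside [10, 14.5]); Combining (union): only the result so far is present, so the union is just that shape — boundary = 62.15 mm. Overall, the cross-section is a single solid region. Total boundary length (outer) = 62.15 mm.

62.15 mm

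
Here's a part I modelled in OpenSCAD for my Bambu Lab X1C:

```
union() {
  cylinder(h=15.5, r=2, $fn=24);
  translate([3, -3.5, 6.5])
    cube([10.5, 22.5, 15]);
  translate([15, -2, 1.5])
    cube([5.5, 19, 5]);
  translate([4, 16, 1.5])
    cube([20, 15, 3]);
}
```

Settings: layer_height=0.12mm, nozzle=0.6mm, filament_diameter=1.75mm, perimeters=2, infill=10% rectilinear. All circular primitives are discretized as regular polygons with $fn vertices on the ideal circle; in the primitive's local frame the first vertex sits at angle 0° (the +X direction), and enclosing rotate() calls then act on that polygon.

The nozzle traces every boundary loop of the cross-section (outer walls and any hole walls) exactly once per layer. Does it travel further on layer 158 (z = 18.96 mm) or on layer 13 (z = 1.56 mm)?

layer 13 (z = 1.56 mm)

Layer 158 (z = 18.96): the cylinder does not reach this height (z outside [0, 15.5]); the cube at (3, -3.5) is present — its section is the full 10.5×22.5 rectangle (perimeter 66.00 mm); the cube at (15, -2) does not reach this height (z outside [1.5, 6.5]); the cube at (4, 16) is not intersected at this z (z outside [1.5, 4.5]); Merging all regions: only the 10.5×22.5 cube at (3, -3.5) is present, so the union is just that shape — boundary = 66.00 mm. So its perimeter = 66.00 mm. Layer 13 (z = 1.56): the r=2 cylinder gives a regular 24-gon of circumradius 2 (constant along its height) (perimeter = 2·24·2.000·sin(180°/24) = 12.53 mm); the cube at (3, -3.5) does not reach this height (z outside [6.5, 21.5]); the cube at (15, -2) (footprint 5.5×19) is included at this height (perimeter 49.00 mm); the cube at (4, 16) is present — its section is the full 20×15 rectangle (perimeter 70.00 mm); Merging all regions: the regions partially overlap (shared area 5.50 mm²), so the edge portions inside another operand are dropped and the merged outline is re-measured after clipping — boundary = 118.53 mm. So its perimeter = 118.53 mm. Layer 13 is larger (118.53 vs 66.00 mm).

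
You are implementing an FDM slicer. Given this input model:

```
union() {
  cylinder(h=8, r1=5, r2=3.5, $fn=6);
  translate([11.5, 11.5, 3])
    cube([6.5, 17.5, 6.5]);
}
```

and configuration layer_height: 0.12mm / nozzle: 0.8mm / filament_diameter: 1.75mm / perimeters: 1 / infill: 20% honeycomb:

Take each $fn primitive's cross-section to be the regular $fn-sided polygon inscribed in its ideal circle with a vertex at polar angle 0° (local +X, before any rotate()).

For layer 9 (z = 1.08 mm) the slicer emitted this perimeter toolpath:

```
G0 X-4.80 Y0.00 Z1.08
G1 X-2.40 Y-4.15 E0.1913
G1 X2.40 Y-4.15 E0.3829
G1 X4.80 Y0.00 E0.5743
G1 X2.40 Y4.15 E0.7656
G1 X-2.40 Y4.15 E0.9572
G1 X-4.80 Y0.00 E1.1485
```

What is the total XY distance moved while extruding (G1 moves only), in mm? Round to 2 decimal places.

28.78 mm

Sum the Euclidean lengths of each G1 segment: total = 28.78 mm.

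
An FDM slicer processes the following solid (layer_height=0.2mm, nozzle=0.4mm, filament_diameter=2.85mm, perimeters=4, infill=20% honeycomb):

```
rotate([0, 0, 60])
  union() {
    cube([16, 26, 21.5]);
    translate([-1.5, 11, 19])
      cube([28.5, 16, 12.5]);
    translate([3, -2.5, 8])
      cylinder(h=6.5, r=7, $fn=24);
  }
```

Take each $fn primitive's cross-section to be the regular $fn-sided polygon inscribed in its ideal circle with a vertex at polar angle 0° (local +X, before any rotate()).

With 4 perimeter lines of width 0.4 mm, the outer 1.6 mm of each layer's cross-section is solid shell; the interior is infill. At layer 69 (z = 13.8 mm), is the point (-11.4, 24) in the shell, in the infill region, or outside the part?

shell

At z = 13.8 mm: the cube (footprint 16×26) is included at this height; the cube at (-1.5, 11) does not reach this height (z outside [19, 31.5]); the r=7 cylinder at (3, -2.5) gives a regular 24-gon of circumradius 7 (constant along its height); Taking the union: the regions partially overlap (shared area 33.73 mm²), so overlapping operands fuse into one piece — 1 connected region; (whole slice rotated 60° about Z — lengths, areas and connectivity unchanged). Overall, the cross-section is a single solid region. Undo the 60° rotation: the query point maps to (15.085, 21.873) in the un-rotated model frame. The nearest boundary edge runs (16.00, 26.00)→(16.00, 0.00); distance from the point to it = 0.92 mm. The point is inside the cross-section, 0.92 mm from the nearest boundary — within the 1.6 mm shell band (4 × 0.4).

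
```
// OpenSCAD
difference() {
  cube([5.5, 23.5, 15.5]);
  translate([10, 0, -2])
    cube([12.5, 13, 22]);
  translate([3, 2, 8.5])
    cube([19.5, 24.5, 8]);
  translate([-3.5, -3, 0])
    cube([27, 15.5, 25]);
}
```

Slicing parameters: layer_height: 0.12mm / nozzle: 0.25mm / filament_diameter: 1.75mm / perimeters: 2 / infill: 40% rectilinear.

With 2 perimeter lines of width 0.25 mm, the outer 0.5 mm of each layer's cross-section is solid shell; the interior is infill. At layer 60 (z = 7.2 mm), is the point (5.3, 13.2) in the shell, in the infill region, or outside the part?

shell

At z = 7.2 mm: the 5.5×23.5 cube contributes its full rectangle; the cube at (10, 0) (footprint 12.5×13) is included at this height; the cube at (3, 2) does not reach this height (z outside [8.5, 16.5]); the 27×15.5 cube at (-3.5, -3) contributes its full rectangle; After the difference (first − rest): starting from the 5.5×23.5 cube, the 12.5×13 cube at (10, 0) misses the remaining region (no effect); the 27×15.5 cube at (-3.5, -3) partially overlaps it — only the 68.75 mm² overlap (of its 418.50 mm²) is removed, clipping the outline — 1 connected region. Overall, the cross-section is a single solid region. The nearest boundary edge runs (5.50, 23.50)→(5.50, 12.50); distance from the point to it = 0.20 mm. The point is inside the cross-section, 0.20 mm from the nearest boundary — within the 0.5 mm shell band (2 × 0.25).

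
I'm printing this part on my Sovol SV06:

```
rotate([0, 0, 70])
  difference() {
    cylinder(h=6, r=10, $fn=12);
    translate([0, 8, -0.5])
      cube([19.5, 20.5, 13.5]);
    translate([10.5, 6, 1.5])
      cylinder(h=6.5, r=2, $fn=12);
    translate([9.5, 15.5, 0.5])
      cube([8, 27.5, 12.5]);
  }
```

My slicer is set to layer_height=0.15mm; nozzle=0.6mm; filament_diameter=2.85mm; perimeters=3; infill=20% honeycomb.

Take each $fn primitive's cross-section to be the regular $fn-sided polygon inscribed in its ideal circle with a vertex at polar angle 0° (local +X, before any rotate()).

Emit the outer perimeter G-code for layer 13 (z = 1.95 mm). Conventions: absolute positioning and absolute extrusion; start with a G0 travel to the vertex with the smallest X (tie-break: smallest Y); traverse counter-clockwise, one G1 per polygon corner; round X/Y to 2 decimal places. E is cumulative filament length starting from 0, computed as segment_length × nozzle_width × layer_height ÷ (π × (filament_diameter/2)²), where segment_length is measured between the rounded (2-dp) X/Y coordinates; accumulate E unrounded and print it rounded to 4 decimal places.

G0 X-9.85 Y-1.74 Z1.95
G1 X-7.66 Y-6.43 E0.0730
G1 X-3.42 Y-9.40 E0.1461
G1 X1.74 Y-9.85 E0.2191
G1 X6.43 Y-7.66 E0.2922
G1 X9.40 Y-3.42 E0.3652
G1 X9.85 Y1.74 E0.4383
G1 X7.66 Y6.43 E0.5113
G1 X3.42 Y9.40 E0.5843
G1 X-1.74 Y9.85 E0.6574
G1 X-5.58 Y8.06 E0.7172
G1 X-7.52 Y2.74 E0.7971
G1 X-9.40 Y3.42 E0.8253
G1 X-9.85 Y-1.74 E0.8983

At z = 1.95 mm: the r=10 cylinder contributes a regular 12-gon of circumradius 10; the cube at (0, 8) is present — its section is the full 19.5×20.5 rectangle; the cylinder at (10.5, 6): section is a regular 12-gon, circumradius r=2; the 8×27.5 cube at (9.5, 15.5) contributes its full rectangle; Taking the first minus the rest: starting from the r=10 cylinder, the 19.5×20.5 cube at (0, 8) partially overlaps it — only the 6.87 mm² overlap (of its 399.75 mm²) is removed, clipping the outline; the r=2 cylinder at (10.5, 6) misses the remaining region (no effect); the 8×27.5 cube at (9.5, 15.5) misses the remaining region (no effect) — 1 connected region; (whole slice rotated 70° about Z — lengths, areas and connectivity unchanged). The outline is a single polygon with 13 vertices. Extrusion per mm of travel: 0.6 × 0.15 / (π × 1.425²) = 0.014108. Accumulating E over each segment gives final E = 0.8983.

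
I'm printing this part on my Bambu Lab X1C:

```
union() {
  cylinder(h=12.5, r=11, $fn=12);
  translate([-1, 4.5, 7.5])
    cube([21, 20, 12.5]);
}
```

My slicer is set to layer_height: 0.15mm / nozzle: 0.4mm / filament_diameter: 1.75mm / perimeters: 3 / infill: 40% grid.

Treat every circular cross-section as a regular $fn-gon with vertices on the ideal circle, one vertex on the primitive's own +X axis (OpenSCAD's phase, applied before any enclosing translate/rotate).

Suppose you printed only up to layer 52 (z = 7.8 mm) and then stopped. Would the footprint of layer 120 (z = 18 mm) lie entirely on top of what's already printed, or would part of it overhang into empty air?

entirely on top

Compare the two slices. At z = 7.8: the r=11 cylinder gives a regular 12-gon of circumradius 11 (constant along its height) (area = (12/2)·11.000²·sin(360°/12) = 363.00 mm²); the cube at (-1, 4.5) is present — its section is the full 21×20 rectangle (area 420.00 mm²); Merging all regions: the regions partially overlap — summed areas 783.00 mm² minus the doubly-counted overlap 50.33 mm² gives 732.67 mm² — area = 732.67 mm². At z = 18: the cylinder does not reach this height (z outside [0, 12.5]); the 21×20 cube at (-1, 4.5) contributes its full rectangle (area 420.00 mm²); Merging all regions: only the 21×20 cube at (-1, 4.5) is present, so the union is just that shape — area = 420.00 mm². Checking containment: the cross-section at z = 18 is a subset of the cross-section at z = 7.8.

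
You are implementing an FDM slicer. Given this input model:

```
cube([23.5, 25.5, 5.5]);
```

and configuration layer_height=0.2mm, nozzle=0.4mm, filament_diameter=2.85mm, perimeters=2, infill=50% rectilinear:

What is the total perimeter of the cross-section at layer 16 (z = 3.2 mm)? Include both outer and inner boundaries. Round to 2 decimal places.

At z = 3.2 mm: the 23.5×25.5 cube contributes its full rectangle (perimeter 98.00 mm). Overall, the cross-section is a single solid region. Total boundary length (outer) = 98.00 mm.

98.00 mm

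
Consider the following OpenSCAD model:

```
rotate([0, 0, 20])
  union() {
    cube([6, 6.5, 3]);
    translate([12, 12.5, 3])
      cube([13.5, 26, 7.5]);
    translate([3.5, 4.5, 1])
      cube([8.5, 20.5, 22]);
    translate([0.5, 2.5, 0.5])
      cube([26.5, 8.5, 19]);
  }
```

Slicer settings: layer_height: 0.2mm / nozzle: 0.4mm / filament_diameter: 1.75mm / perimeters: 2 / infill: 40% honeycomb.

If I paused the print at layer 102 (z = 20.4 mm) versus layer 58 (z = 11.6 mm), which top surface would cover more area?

layer 58 (z = 11.6 mm)

Layer 102 (z = 20.4): the cube is absent (z outside [0, 3]); the cube at (12, 12.5) does not reach this height (z outside [3, 10.5]); the cube at (3.5, 4.5) is present — its section is the full 8.5×20.5 rectangle (area 174.25 mm²); the cube at (0.5, 2.5) does not reach this height (z outside [0.5, 19.5]); Merging all regions: only the 8.5×20.5 cube at (3.5, 4.5) is present, so the union is just that shape — area = 174.25 mm²; (whole slice rotated 20° about Z — lengths, areas and connectivity unchanged). So its area = 174.25 mm². Layer 58 (z = 11.6): the cube is absent (z outside [0, 3]); the cube at (12, 12.5) is absent (z outside [3, 10.5]); the 8.5×20.5 cube at (3.5, 4.5) contributes its full rectangle (area 174.25 mm²); the cube at (0.5, 2.5) (footprint 26.5×8.5) is included at this height (area 225.25 mm²); Merging all regions: the regions partially overlap — summed areas 399.50 mm² minus the doubly-counted overlap 55.25 mm² gives 344.25 mm² — area = 344.25 mm²; (whole slice rotated 20° about Z — lengths, areas and connectivity unchanged). So its area = 344.25 mm². Layer 58 is larger (344.25 vs 174.25 mm²).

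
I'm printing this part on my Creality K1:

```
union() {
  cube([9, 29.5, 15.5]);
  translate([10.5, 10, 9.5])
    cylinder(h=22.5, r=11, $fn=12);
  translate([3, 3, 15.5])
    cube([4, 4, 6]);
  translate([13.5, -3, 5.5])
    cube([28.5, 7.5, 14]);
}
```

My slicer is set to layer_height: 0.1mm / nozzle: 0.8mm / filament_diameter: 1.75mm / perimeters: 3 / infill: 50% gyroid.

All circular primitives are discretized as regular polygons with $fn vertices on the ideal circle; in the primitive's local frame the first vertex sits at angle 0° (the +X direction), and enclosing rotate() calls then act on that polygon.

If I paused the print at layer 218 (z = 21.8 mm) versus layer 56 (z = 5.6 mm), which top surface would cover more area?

layer 56 (z = 5.6 mm)

Layer 218 (z = 21.8): the cube is not intersected at this z (z outside [0, 15.5]); the r=11 cylinder at (10.5, 10) gives a regular 12-gon of circumradius 11 (constant along its height) (area = (12/2)·11.000²·sin(360°/12) = 363.00 mm²); the cube at (3, 3) does not reach this height (z outside [15.5, 21.5]); the cube at (13.5, -3) is not intersected at this z (z outside [5.5, 19.5]); Taking the union: only the r=11 cylinder at (10.5, 10) is present, so the union is just that shape — area = 363.00 mm². So its area = 363.00 mm². Layer 56 (z = 5.6): the cube (footprint 9×29.5) is included at this height (area 265.50 mm²); the cylinder at (10.5, 10) is absent (z outside [9.5, 32]); the cube at (3, 3) does not reach this height (z outside [15.5, 21.5]); the cube at (13.5, -3) is present — its section is the full 28.5×7.5 rectangle (area 213.75 mm²); Combining (union): the 2 present regions are separate (no shared area or edge), so areas and boundary lengths simply add and each stays a separate island — area = 479.25 mm². So its area = 479.25 mm². Layer 56 is larger (479.25 vs 363.00 mm²).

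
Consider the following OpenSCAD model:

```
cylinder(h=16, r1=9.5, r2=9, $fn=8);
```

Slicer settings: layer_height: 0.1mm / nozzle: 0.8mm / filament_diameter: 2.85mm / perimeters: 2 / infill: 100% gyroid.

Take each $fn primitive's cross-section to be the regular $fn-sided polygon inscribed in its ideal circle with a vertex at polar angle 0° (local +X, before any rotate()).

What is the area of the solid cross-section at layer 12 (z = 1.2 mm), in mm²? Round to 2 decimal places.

253.25 mm²

At z = 1.2 mm: the cone contributes a regular 8-gon of circumradius 9.463 (interpolated between r1=9.5 and r2=9 at t=0.075) (area = (8/2)·9.463²·sin(360°/8) = 253.25 mm²). Overall, the cross-section is a single solid region. Net area = 253.25 mm².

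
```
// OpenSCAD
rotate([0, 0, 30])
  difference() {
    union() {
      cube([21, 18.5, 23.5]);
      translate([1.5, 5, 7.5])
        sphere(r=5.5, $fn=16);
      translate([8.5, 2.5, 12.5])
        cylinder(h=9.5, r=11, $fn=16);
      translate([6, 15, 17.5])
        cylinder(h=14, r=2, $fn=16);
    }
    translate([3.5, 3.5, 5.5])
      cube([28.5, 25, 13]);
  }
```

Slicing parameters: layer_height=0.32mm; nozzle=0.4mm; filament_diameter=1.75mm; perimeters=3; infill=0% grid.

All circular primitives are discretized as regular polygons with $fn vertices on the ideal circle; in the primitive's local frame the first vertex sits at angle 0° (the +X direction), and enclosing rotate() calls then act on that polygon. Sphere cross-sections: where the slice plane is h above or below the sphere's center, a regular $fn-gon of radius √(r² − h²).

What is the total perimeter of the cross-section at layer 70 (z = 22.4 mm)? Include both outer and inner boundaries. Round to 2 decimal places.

At z = 22.4 mm: the cube is present — its section is the full 21×18.5 rectangle (perimeter 79.00 mm); the sphere at (1.5, 5) is absent (|z−center|=14.900 > r=5.5); the cylinder at (8.5, 2.5) is not intersected at this z (z outside [12.5, 22]); the r=2 cylinder at (6, 15) contributes a regular 16-gon of circumradius 2 (perimeter = 2·16·2.000·sin(180°/16) = 12.49 mm); Combining (union): the r=2 cylinder at (6, 15) lies entirely inside the 21×18.5 cube, so the union is just the 21×18.5 cube — boundary = 79.00 mm; the cube at (3.5, 3.5) is not intersected at this z (z outside [5.5, 18.5]); After the difference (first − rest): none of the subtracted shapes is present at this height, so that combined region is unchanged — boundary = 79.00 mm; (rotated 30° about Z; rotation is an isometry so areas/perimeters/island counts are preserved). Overall, the cross-section is a single solid region. Total boundary length (outer) = 79.00 mm.

79.00 mm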